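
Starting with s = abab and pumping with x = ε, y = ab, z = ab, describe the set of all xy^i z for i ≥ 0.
{xy^i z : i ≥ 0} = {(ab)^(i+1) : i ≥ 0} = {ab, abab, ababab, ...}

With x = ε, y = ab, z = ab: Pumping 'ab' gives strings of alternating a's and b's.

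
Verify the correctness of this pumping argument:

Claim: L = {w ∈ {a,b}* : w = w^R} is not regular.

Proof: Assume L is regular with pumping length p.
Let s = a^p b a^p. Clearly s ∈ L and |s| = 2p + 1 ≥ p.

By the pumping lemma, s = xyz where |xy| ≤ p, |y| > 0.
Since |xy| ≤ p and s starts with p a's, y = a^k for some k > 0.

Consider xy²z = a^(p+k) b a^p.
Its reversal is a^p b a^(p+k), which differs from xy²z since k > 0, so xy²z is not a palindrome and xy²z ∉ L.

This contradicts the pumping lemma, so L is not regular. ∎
The proof is correct.

This proof is valid because:
1. s = a^p b a^p is in L and is chosen in terms of p, so |s| ≥ p holds for every p
2. The decomposition analysis is correct: |xy| ≤ p forces y to lie inside the leading a's
3. The contradiction is valid: a^(p+k) b a^p has more a's before the b than after it, so it is not a palindrome
4. The conclusion follows logically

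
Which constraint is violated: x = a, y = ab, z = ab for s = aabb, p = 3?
Violated: xyz = s

The decomposition x = a, y = ab, z = ab for s = aabb with p = 3
violates the constraint: xyz = s

xyz = 'a' + 'ab' + 'ab' = 'aabab' ≠ 'aabb' = s. The decomposition doesn't reconstruct s.

Pumping lemma constraints:
1. xyz = s (decomposition is valid)
2. |xy| ≤ p
3. |y| > 0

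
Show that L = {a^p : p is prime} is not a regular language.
Assume for contradiction that L is regular, and let p ≥ 1 be the pumping length given by the pumping lemma.
Choose a prime q with q ≥ p (one exists because there are infinitely many primes) and let s = a^q. Then s ∈ L and |s| = q ≥ p.
By the pumping lemma, s = xyz for some x, y, z with |xy| ≤ p, |y| ≥ 1, and xy^i z ∈ L for every i ≥ 0.
Here y = a^k for some k with 1 ≤ k ≤ p, and xy^i z = a^(q + (i − 1)k) for every i ≥ 0.

Take i = q + 1: |xy^(q+1) z| = q + qk = q(k + 1).
Both factors satisfy q ≥ 2 and k + 1 ≥ 2, so q(k + 1) is composite, and xy^(q+1) z ∉ L.

This contradicts the pumping lemma, which requires xy^i z ∈ L for all i ≥ 0.
Hence L = {a^p : p is prime} is not regular. ∎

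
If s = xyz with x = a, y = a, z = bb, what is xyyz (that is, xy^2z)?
aaabb

Given x = 'a', y = 'a', z = 'bb' and i = 2:

xy^2z = x + y·y·...·y (2 times) + z
       = 'a' + 'a'^2 + 'bb'
       = 'a' + 'aa' + 'bb'
       = 'aaabb'

The pumped string is 'aaabb' with length 5.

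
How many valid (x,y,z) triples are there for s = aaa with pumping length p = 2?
3

For s = 'aaa' with pumping length p = 2:

Constraints: |xy| ≤ 2, |y| > 0

Valid decompositions (|xy| ≤ p, |y| ≥ 1):
  • x='', y='a', z='aa'
  • x='a', y='a', z='a'
  • x='', y='aa', z='a'

Total count: 3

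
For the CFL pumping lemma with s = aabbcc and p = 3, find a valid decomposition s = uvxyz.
u='aa', v='b', x='b', y='c', z='c'

For s = aabbcc with pumping length p = 3:

One valid decomposition:
- u = 'aa'
- v = 'b'
- x = 'b'
- y = 'c'
- z = 'c'

Verification:
- uvxyz = 'aa' + 'b' + 'b' + 'c' + 'c' = aabbcc ✓
- |vxy| = |'bbc'| = 3 ≤ 3 ✓
- |vy| = |'bc'| = 2 > 0 ✓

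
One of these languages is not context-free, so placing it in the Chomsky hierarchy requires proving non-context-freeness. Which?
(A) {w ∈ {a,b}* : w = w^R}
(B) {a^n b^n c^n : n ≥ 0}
(B) {a^n b^n c^n : n ≥ 0}

(B) {a^n b^n c^n : n ≥ 0} requires the CFL pumping lemma.

- {w ∈ {a,b}* : w = w^R} is context-free (but not regular)
  • Can be shown non-regular with the regular pumping lemma
  • After pumping, the string is no longer symmetric

- {a^n b^n c^n : n ≥ 0} is NOT context-free
  • Requires the CFL pumping lemma to prove
  • Cannot maintain three equal counts simultaneously

The CFL pumping lemma is "stronger" in that it can prove non-membership
in the larger class of context-free languages.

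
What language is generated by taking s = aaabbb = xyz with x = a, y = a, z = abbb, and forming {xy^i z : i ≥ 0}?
{xy^i z : i ≥ 0} = {a^(2+i) b^3 : i ≥ 0} = {aabbb, aaabbb, aaaabbb, ...}

With x = a, y = a, z = abbb: Starting with aaabbb and pumping the second 'a', we get strings with 2+i a's followed by 3 b's for i = 0, 1, 2, ...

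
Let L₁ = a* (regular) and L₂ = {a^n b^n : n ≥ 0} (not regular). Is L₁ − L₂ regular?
Yes — L₁ − L₂ is regular.

The only string of a* that lies in {a^n b^n} is ε, so L₁ − L₂ = a* − {ε} = a⁺ = aa*, which is regular.

Note that the bare facts "L₁ regular, L₂ non-regular" do not settle the question by themselves: the closure of regular languages under ∪, ∩, complement and difference applies only when BOTH operands are regular. With a non-regular operand the result can come out regular or non-regular depending on the specific languages, so one has to work out L₁ − L₂ for this particular pair, as above.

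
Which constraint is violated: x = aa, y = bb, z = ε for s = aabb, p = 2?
Violated: |xy| ≤ p

The decomposition x = aa, y = bb, z = ε for s = aabb with p = 2
violates the constraint: |xy| ≤ p

|xy| = |aabb| = 4 > 2 = p. The decomposition puts too many characters in xy.

Pumping lemma constraints:
1. xyz = s (decomposition is valid)
2. |xy| ≤ p
3. |y| > 0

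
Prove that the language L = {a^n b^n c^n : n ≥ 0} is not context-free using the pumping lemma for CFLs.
Assume for contradiction that L is context-free, and let p ≥ 1 be the pumping length given by the pumping lemma for CFLs.
Choose s = a^p b^p c^p. Then s ∈ L and |s| = 3p ≥ p.
By the CFL pumping lemma, s = uvxyz for some u, v, x, y, z with |vxy| ≤ p, |vy| ≥ 1, and uv^i xy^i z ∈ L for every i ≥ 0.

Because |vxy| ≤ p, the window vxy cannot contain both an a and a c: any substring of s containing both must include the entire block b^p plus at least one a and one c, so it has length ≥ p + 2 > p.
Hence at least one of the letters a, c does not occur in vy at all.

Take i = 0: the string uxz is obtained from s by deleting |vy| ≥ 1 symbols, so |uxz| = 3p − |vy| < 3p.
But the letter (a or c) that does not occur in vy still occurs exactly p times in uxz. Every string of L with exactly p copies of some letter is a^p b^p c^p, of length 3p. Since |uxz| < 3p, uxz ∉ L.

This contradicts the CFL pumping lemma, which requires uv^i xy^i z ∈ L for all i ≥ 0.
Hence L = {a^n b^n c^n : n ≥ 0} is not context-free. ∎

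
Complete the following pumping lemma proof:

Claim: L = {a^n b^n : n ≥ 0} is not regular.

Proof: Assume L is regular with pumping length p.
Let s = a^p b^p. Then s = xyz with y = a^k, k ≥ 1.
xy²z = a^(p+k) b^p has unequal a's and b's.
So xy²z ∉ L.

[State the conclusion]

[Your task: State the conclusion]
This contradicts the pumping lemma for regular languages,
which guarantees xy^i z ∈ L for all i ≥ 0.

Since our assumption that L is regular leads to a contradiction,
we conclude that L = {a^n b^n : n ≥ 0} is NOT regular. ∎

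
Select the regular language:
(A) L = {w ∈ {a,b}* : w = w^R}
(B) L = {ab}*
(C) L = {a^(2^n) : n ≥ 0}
(B) {ab}*

(B) L = {ab}* is regular.

This can be recognized by a finite automaton (DFA/NFA).
Regular expressions like {ab}* define regular languages.

The other choices are not regular:
- {a^(2^n) : n ≥ 0}: After pumping, length is no longer a power of 2
- {w ∈ {a,b}* : w = w^R}: After pumping, the string is no longer symmetric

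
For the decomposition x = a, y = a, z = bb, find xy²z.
aaabb

Given x = 'a', y = 'a', z = 'bb' and i = 2:

xy^2z = x + y·y·...·y (2 times) + z
       = 'a' + 'a'^2 + 'bb'
       = 'a' + 'aa' + 'bb'
       = 'aaabb'

The pumped string is 'aaabb' with length 5.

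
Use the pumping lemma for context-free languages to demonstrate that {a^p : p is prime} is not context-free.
Assume for contradiction that L is context-free, and let p ≥ 1 be the pumping length given by the pumping lemma for CFLs.
Choose a prime q with q ≥ p and let s = a^q. Then s ∈ L and |s| = q ≥ p.
By the CFL pumping lemma, s = uvxyz for some u, v, x, y, z with |vxy| ≤ p, |vy| ≥ 1, and uv^i xy^i z ∈ L for every i ≥ 0.
All symbols are a's, so only lengths matter: let k = |vy|, with 1 ≤ k ≤ p. Then |uv^i xy^i z| = q + (i − 1)k.

Take i = q + 1: the length is q + qk = q(k + 1).
Both factors satisfy q ≥ 2 and k + 1 ≥ 2, so q(k + 1) is composite and uv^(q+1) xy^(q+1) z ∉ L.

This contradicts the CFL pumping lemma, which requires uv^i xy^i z ∈ L for all i ≥ 0.
Hence L = {a^p : p is prime} is not context-free. ∎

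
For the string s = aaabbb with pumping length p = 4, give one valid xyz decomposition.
x = 'a', y = 'a', z = 'abbb'

For s = aaabbb and p = 4, one valid decomposition is:
- x = 'a' (length 1)
- y = 'a' (length 1)
- z = 'abbb' (length 4)

Verification:
- xyz = 'a' + 'a' + 'abbb' = aaabbb ✓
- |xy| = 2 ≤ 4 ✓
- |y| = 1 > 0 ✓

All pumping lemma constraints are satisfied.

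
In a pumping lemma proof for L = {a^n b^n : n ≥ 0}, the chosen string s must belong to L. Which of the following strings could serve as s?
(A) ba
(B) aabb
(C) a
(B) aabb

The pumping lemma is applied to a string s that lies in L, so first check membership of each option:
- (A) ba has an a after a b, so it is not of the form a^n b^n and is not in L ✗
- (B) aabb = a^2 b^2 has equal counts (2 = 2), so it is in L ✓
- (C) a has 1 a's and 0 b's; 1 ≠ 0, so it is not in L ✗

Only (B) aabb is in L, so it is the only candidate that could play the role of s.
(In a complete proof one picks s in terms of the pumping length p so that |s| ≥ p is guaranteed; a fixed string like aabb illustrates the shape of such an s.)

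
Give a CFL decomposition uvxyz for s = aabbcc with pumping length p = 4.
u='a', v='a', x='bb', y='c', z='c'

For s = aabbcc with pumping length p = 4:

One valid decomposition:
- u = 'a'
- v = 'a'
- x = 'bb'
- y = 'c'
- z = 'c'

Verification:
- uvxyz = 'a' + 'a' + 'bb' + 'c' + 'c' = aabbcc ✓
- |vxy| = |'abbc'| = 4 ≤ 4 ✓
- |vy| = |'ac'| = 2 > 0 ✓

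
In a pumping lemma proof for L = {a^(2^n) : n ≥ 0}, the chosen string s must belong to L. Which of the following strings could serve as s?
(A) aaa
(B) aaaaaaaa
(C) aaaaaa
(B) aaaaaaaa

The pumping lemma is applied to a string s that lies in L, so first check membership of each option:
- (A) aaa has length 3, strictly between 2^1 = 2 and 2^2 = 4, so it is not in L ✗
- (B) aaaaaaaa has length 8 = 2^3, so it is in L ✓
- (C) aaaaaa has length 6, strictly between 2^2 = 4 and 2^3 = 8, so it is not in L ✗

Only (B) aaaaaaaa is in L, so it is the only candidate that could play the role of s.
(In a complete proof one picks s in terms of the pumping length p so that |s| ≥ p is guaranteed; a fixed string like aaaaaaaa illustrates the shape of such an s.)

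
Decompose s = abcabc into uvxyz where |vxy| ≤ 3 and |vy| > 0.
u='ab', v='c', x='a', y='b', z='c'

For s = abcabc with pumping length p = 3:

One valid decomposition:
- u = 'ab'
- v = 'c'
- x = 'a'
- y = 'b'
- z = 'c'

Verification:
- uvxyz = 'ab' + 'c' + 'a' + 'b' + 'c' = abcabc ✓
- |vxy| = |'cab'| = 3 ≤ 3 ✓
- |vy| = |'cb'| = 2 > 0 ✓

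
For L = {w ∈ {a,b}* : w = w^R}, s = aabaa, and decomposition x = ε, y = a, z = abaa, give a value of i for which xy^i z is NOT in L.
i = 0

xy⁰z = ε · ε · abaa = abaa; abaa reversed is aaba ≠ abaa, so it is not a palindrome and is not in L.
(Other choices also work, e.g. i = 2, 3; only i = 1 is guaranteed to stay in L since xy¹z = s.)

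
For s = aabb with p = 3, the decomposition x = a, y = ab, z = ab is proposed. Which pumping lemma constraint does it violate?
Violated: xyz = s

The decomposition x = a, y = ab, z = ab for s = aabb with p = 3
violates the constraint: xyz = s

xyz = 'a' + 'ab' + 'ab' = 'aabab' ≠ 'aabb' = s. The decomposition doesn't reconstruct s.

Pumping lemma constraints:
1. xyz = s (decomposition is valid)
2. |xy| ≤ p
3. |y| > 0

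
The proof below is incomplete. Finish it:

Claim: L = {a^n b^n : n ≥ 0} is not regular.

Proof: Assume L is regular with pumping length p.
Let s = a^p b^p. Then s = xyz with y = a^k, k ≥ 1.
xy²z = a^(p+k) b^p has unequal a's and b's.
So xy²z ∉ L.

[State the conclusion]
This contradicts the pumping lemma for regular languages,
which guarantees xy^i z ∈ L for all i ≥ 0.

Since our assumption that L is regular leads to a contradiction,
we conclude that L = {a^n b^n : n ≥ 0} is NOT regular. ∎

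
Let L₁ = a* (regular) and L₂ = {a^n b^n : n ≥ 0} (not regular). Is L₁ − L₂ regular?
Yes — L₁ − L₂ is regular.

The only string of a* that lies in {a^n b^n} is ε, so L₁ − L₂ = a* − {ε} = a⁺ = aa*, which is regular.

Note that the bare facts "L₁ regular, L₂ non-regular" do not settle the question by themselves: the closure of regular languages under ∪, ∩, complement and difference applies only when BOTH operands are regular. With a non-regular operand the result can come out regular or non-regular depending on the specific languages, so one has to work out L₁ − L₂ for this particular pair, as above.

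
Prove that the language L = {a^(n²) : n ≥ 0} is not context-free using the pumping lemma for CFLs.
Assume for contradiction that L is context-free, and let p ≥ 1 be the pumping length given by the pumping lemma for CFLs.
Choose s = a^(p²). Then s ∈ L and |s| = p² ≥ p.
By the CFL pumping lemma, s = uvxyz for some u, v, x, y, z with |vxy| ≤ p, |vy| ≥ 1, and uv^i xy^i z ∈ L for every i ≥ 0.
All symbols are a's, so only lengths matter: let k = |vy|, with 1 ≤ k ≤ |vxy| ≤ p.

Take i = 2: |uv²xy²z| = p² + k, and p² < p² + k ≤ p² + p < (p + 1)².
So the length lies strictly between consecutive squares and is not a perfect square; uv²xy²z ∉ L.

This contradicts the CFL pumping lemma, which requires uv^i xy^i z ∈ L for all i ≥ 0.
Hence L = {a^(n²) : n ≥ 0} is not context-free. ∎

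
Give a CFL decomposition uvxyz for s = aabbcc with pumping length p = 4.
u='a', v='a', x='bb', y='c', z='c'

For s = aabbcc with pumping length p = 4:

One valid decomposition:
- u = 'a'
- v = 'a'
- x = 'bb'
- y = 'c'
- z = 'c'

Verification:
- uvxyz = 'a' + 'a' + 'bb' + 'c' + 'c' = aabbcc ✓
- |vxy| = |'abbc'| = 4 ≤ 4 ✓
- |vy| = |'ac'| = 2 > 0 ✓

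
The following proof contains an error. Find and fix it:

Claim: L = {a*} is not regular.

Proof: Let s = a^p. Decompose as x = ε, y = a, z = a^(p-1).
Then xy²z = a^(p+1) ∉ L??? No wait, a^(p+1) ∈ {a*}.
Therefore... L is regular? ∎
Error: The proof attempts to show a*  is not regular, but a* IS regular!

Correction: a* is a regular language (recognized by a simple DFA with one accepting state and self-loop on 'a'). The pumping lemma can only prove non-regularity, not regularity. For regular languages, pumping always works.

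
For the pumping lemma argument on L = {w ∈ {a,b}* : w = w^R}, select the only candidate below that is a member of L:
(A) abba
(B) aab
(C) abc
(A) abba

The pumping lemma is applied to a string s that lies in L, so first check membership of each option:
- (A) abba reversed is abba, the same string, so it is a palindrome and is in L ✓
- (B) aab reversed is baa ≠ aab, so it is not a palindrome and is not in L ✗
- (C) abc reversed is cba ≠ abc, so it is not a palindrome and is not in L ✗

Only (A) abba is in L, so it is the only candidate that could play the role of s.
(In a complete proof one picks s in terms of the pumping length p so that |s| ≥ p is guaranteed; a fixed string like abba illustrates the shape of such an s.)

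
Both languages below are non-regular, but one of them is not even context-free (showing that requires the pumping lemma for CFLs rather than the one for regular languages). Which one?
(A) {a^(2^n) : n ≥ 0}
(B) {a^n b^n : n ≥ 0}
(A) {a^(2^n) : n ≥ 0}

(A) {a^(2^n) : n ≥ 0} requires the CFL pumping lemma.

- {a^n b^n : n ≥ 0} is context-free (but not regular)
  • Can be shown non-regular with the regular pumping lemma
  • After pumping, the number of a's and b's become unequal

- {a^(2^n) : n ≥ 0} is NOT context-free
  • Requires the CFL pumping lemma to prove
  • Gaps between powers of 2 grow exponentially

The CFL pumping lemma is "stronger" in that it can prove non-membership
in the larger class of context-free languages.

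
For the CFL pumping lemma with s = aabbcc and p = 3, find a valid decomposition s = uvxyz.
u='aa', v='b', x='b', y='c', z='c'

For s = aabbcc with pumping length p = 3:

One valid decomposition:
- u = 'aa'
- v = 'b'
- x = 'b'
- y = 'c'
- z = 'c'

Verification:
- uvxyz = 'aa' + 'b' + 'b' + 'c' + 'c' = aabbcc ✓
- |vxy| = |'bbc'| = 3 ≤ 3 ✓
- |vy| = |'bc'| = 2 > 0 ✓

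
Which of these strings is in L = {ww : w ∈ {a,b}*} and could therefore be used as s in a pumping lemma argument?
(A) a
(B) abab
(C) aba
(B) abab

The pumping lemma is applied to a string s that lies in L, so first check membership of each option:
- (A) a has odd length 1, so it cannot be written as ww and is not in L ✗
- (B) abab splits into halves ab · ab, which are equal, so it is in L (w = ab) ✓
- (C) aba has odd length 3, so it cannot be written as ww and is not in L ✗

Only (B) abab is in L, so it is the only candidate that could play the role of s.
(In a complete proof one picks s in terms of the pumping length p so that |s| ≥ p is guaranteed; a fixed string like abab illustrates the shape of such an s.)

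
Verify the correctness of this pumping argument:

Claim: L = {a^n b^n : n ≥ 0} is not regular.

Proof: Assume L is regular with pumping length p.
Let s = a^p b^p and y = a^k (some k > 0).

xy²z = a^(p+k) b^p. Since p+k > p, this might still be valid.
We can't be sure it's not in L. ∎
The proof is INCORRECT.

Error: The conclusion is wrong.
xy²z = a^(p+k) b^p is definitely NOT in L because the number of a's (p+k) ≠ number of b's (p).
The proof incorrectly doubts what is actually a valid contradiction.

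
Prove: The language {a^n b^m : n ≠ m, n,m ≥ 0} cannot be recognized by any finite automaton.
Assume for contradiction that L is regular, and let p ≥ 1 be the pumping length given by the pumping lemma.
Choose s = a^p b^(p + p!). Then s ∈ L because p ≠ p + p! (as p! ≥ 1), and |s| ≥ p.
By the pumping lemma, s = xyz for some x, y, z with |xy| ≤ p, |y| ≥ 1, and xy^i z ∈ L for every i ≥ 0.
Since |xy| ≤ p and the first p symbols of s are all a's, y = a^k for some k with 1 ≤ k ≤ p.
For every i ≥ 0, xy^i z = a^(p + (i − 1)k) b^(p + p!).

Because 1 ≤ k ≤ p, k divides p!. Let t = p!/k (a positive integer) and take i = t + 1.
Then the number of a's is p + tk = p + p!, which equals the number of b's.
So xy^(t+1) z = a^(p + p!) b^(p + p!) has equally many a's and b's and is NOT in L.

This contradicts the pumping lemma, which requires xy^i z ∈ L for all i ≥ 0.
Hence L = {a^n b^m : n ≠ m, n,m ≥ 0} is not regular. ∎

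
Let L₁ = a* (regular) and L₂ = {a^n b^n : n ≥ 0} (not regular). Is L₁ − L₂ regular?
Yes — L₁ − L₂ is regular.

The only string of a* that lies in {a^n b^n} is ε, so L₁ − L₂ = a* − {ε} = a⁺ = aa*, which is regular.

Note that the bare facts "L₁ regular, L₂ non-regular" do not settle the question by themselves: the closure of regular languages under ∪, ∩, complement and difference applies only when BOTH operands are regular. With a non-regular operand the result can come out regular or non-regular depending on the specific languages, so one has to work out L₁ − L₂ for this particular pair, as above.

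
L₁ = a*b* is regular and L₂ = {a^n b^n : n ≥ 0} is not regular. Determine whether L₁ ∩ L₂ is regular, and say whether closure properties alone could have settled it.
No — L₁ ∩ L₂ is not regular.

Every string a^n b^n already lies in a*b*, so L₁ ∩ L₂ = {a^n b^n : n ≥ 0} = L₂ itself, which is the standard non-regular language (pump s = a^p b^p).

Note that the bare facts "L₁ regular, L₂ non-regular" do not settle the question by themselves: the closure of regular languages under ∪, ∩, complement and difference applies only when BOTH operands are regular. With a non-regular operand the result can come out regular or non-regular depending on the specific languages, so one has to work out L₁ ∩ L₂ for this particular pair, as above.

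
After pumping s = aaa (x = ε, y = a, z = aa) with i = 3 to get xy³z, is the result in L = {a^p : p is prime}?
Yes

xy³z = ε · aaa · aa = aaaaa.
aaaaa has length 5, which is prime, so it is in L.
(A single pumped string landing in L is not a contradiction by itself; a non-regularity proof needs some i for which xy^i z ∉ L, for every admissible decomposition.)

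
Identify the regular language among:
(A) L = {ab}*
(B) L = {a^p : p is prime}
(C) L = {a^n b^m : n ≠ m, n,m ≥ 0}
(A) {ab}*

(A) L = {ab}* is regular.

This can be recognized by a finite automaton (DFA/NFA).
Regular expressions like {ab}* define regular languages.

The other choices are not regular:
- {a^p : p is prime}: After pumping, the length becomes composite
- {a^n b^m : n ≠ m, n,m ≥ 0}: After pumping a's, we can make n = m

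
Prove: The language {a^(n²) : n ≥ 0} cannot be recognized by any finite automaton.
Assume for contradiction that L is regular, and let p ≥ 1 be the pumping length given by the pumping lemma.
Choose s = a^(p²). Then s ∈ L and |s| = p² ≥ p.
By the pumping lemma, s = xyz for some x, y, z with |xy| ≤ p, |y| ≥ 1, and xy^i z ∈ L for every i ≥ 0.
Here y = a^k for some k with 1 ≤ k ≤ |xy| ≤ p.

Take i = 2: |xy²z| = p² + k.
Now p² < p² + k ≤ p² + p < p² + 2p + 1 = (p + 1)².
So |xy²z| lies strictly between the consecutive squares p² and (p + 1)², hence is not a perfect square, and xy²z ∉ L.

This contradicts the pumping lemma, which requires xy^i z ∈ L for all i ≥ 0.
Hence L = {a^(n²) : n ≥ 0} is not regular. ∎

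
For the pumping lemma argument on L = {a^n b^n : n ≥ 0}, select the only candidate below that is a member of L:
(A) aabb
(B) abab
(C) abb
(A) aabb

The pumping lemma is applied to a string s that lies in L, so first check membership of each option:
- (A) aabb = a^2 b^2 has equal counts (2 = 2), so it is in L ✓
- (B) abab has an a after a b, so it is not of the form a^n b^n and is not in L ✗
- (C) abb has 1 a's and 2 b's; 1 ≠ 2, so it is not in L ✗

Only (A) aabb is in L, so it is the only candidate that could play the role of s.
(In a complete proof one picks s in terms of the pumping length p so that |s| ≥ p is guaranteed; a fixed string like aabb illustrates the shape of such an s.)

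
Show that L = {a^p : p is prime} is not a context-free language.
Assume for contradiction that L is context-free, and let p ≥ 1 be the pumping length given by the pumping lemma for CFLs.
Choose a prime q with q ≥ p and let s = a^q. Then s ∈ L and |s| = q ≥ p.
By the CFL pumping lemma, s = uvxyz for some u, v, x, y, z with |vxy| ≤ p, |vy| ≥ 1, and uv^i xy^i z ∈ L for every i ≥ 0.
All symbols are a's, so only lengths matter: let k = |vy|, with 1 ≤ k ≤ p. Then |uv^i xy^i z| = q + (i − 1)k.

Take i = q + 1: the length is q + qk = q(k + 1).
Both factors satisfy q ≥ 2 and k + 1 ≥ 2, so q(k + 1) is composite and uv^(q+1) xy^(q+1) z ∉ L.

This contradicts the CFL pumping lemma, which requires uv^i xy^i z ∈ L for all i ≥ 0.
Hence L = {a^p : p is prime} is not context-free. ∎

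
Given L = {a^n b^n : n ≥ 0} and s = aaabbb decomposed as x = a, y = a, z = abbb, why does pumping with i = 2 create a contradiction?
xy²z = aaaabbb ∉ L

Pumping with i = 2 replaces y = a by y² = aa:
- Original: s = xyz = aaabbb; aaabbb = a^3 b^3 has equal counts (3 = 3), so it is in L
- Pumped: xy²z = a · aa · abbb = aaaabbb
- aaaabbb has 4 a's and 3 b's; 4 ≠ 3, so it is not in L

The pumping lemma would require xy²z ∈ L, so this decomposition yields a contradiction.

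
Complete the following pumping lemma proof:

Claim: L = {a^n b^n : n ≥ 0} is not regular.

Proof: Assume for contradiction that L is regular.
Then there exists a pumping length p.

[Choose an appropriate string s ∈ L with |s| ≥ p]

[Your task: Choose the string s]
s = a^p b^p

This string is in L (has equal a's and b's) and has length 2p ≥ p.
Any decomposition xyz with |xy| ≤ p means y consists only of a's,
so pumping will unbalance the counts.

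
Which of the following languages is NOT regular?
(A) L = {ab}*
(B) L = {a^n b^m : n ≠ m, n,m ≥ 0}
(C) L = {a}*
(B) {a^n b^m : n ≠ m, n,m ≥ 0}

(B) L = {a^n b^m : n ≠ m, n,m ≥ 0} is NOT regular.

The pumping lemma can be used to prove this:
After pumping a's, we can make n = m

The other languages are regular because they can be recognized by finite automata.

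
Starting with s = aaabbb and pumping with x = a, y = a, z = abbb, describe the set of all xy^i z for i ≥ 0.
{xy^i z : i ≥ 0} = {a^(2+i) b^3 : i ≥ 0} = {aabbb, aaabbb, aaaabbb, ...}

With x = a, y = a, z = abbb: Starting with aaabbb and pumping the second 'a', we get strings with 2+i a's followed by 3 b's for i = 0, 1, 2, ...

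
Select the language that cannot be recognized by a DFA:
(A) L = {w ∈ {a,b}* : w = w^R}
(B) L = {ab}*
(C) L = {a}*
(A) {w ∈ {a,b}* : w = w^R}

(A) L = {w ∈ {a,b}* : w = w^R} is NOT regular.

The pumping lemma can be used to prove this:
After pumping, the string is no longer symmetric

The other languages are regular because they can be recognized by finite automata.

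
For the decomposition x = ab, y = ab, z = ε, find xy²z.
ababab

Given x = 'ab', y = 'ab', z = '' and i = 2:

xy^2z = x + y·y·...·y (2 times) + z
       = 'ab' + 'ab'^2 + ''
       = 'ab' + 'abab' + ''
       = 'ababab'

The pumped string is 'ababab' with length 6.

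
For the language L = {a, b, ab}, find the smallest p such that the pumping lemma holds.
p = 3

For a finite language L, the pumping lemma holds vacuously if p > max|s| for s ∈ L.

The longest string in L = {a, b, ab} has length 2.
If p = 3, then no string s ∈ L has |s| ≥ p, so the condition is vacuously true.

The minimum pumping length is p = 3.

Why no smaller p works: for any p ≤ 2, the longest string s ∈ L has |s| = 2 ≥ p, so it would
have to be pumpable; but pumping up (i = 2, 3, ...) produces ever longer strings, which cannot all lie in the
finite language L. So the pumping property fails for every p ≤ 2.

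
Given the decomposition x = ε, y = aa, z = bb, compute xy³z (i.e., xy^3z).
aaaaaabb

Given x = '', y = 'aa', z = 'bb' and i = 3:

xy^3z = x + y·y·...·y (3 times) + z
       = '' + 'aa'^3 + 'bb'
       = '' + 'aaaaaa' + 'bb'
       = 'aaaaaabb'

The pumped string is 'aaaaaabb' with length 8.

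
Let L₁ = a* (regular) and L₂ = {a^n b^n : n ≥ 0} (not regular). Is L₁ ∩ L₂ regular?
Yes — L₁ ∩ L₂ is regular.

A string of a* contains no b's, and the only string of {a^n b^n} with no b's is ε (n = 0). So L₁ ∩ L₂ = {ε}, a finite language, which is regular.

Note that the bare facts "L₁ regular, L₂ non-regular" do not settle the question by themselves: the closure of regular languages under ∪, ∩, complement and difference applies only when BOTH operands are regular. With a non-regular operand the result can come out regular or non-regular depending on the specific languages, so one has to work out L₁ ∩ L₂ for this particular pair, as above.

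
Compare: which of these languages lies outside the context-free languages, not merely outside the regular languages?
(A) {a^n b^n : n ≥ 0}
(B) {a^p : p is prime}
(B) {a^p : p is prime}

(B) {a^p : p is prime} requires the CFL pumping lemma.

- {a^n b^n : n ≥ 0} is context-free (but not regular)
  • Can be shown non-regular with the regular pumping lemma
  • After pumping, the number of a's and b's become unequal

- {a^p : p is prime} is NOT context-free
  • Requires the CFL pumping lemma to prove
  • The CFL pumping lemma also fails because prime gaps are unbounded

The CFL pumping lemma is "stronger" in that it can prove non-membership
in the larger class of context-free languages.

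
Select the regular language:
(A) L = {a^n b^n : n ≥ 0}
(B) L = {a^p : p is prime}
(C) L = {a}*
(C) {a}*

(C) L = {a}* is regular.

This can be recognized by a finite automaton (DFA/NFA).
Regular expressions like {a}* define regular languages.

The other choices are not regular:
- {a^p : p is prime}: After pumping, the length becomes composite
- {a^n b^n : n ≥ 0}: After pumping, the number of a's and b's become unequal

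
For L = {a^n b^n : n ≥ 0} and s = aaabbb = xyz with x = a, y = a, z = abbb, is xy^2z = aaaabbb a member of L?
No

xy²z = a · aa · abbb = aaaabbb.
aaaabbb has 4 a's and 3 b's; 4 ≠ 3, so it is not in L.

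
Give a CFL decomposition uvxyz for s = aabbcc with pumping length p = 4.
u='a', v='a', x='bb', y='c', z='c'

For s = aabbcc with pumping length p = 4:

One valid decomposition:
- u = 'a'
- v = 'a'
- x = 'bb'
- y = 'c'
- z = 'c'

Verification:
- uvxyz = 'a' + 'a' + 'bb' + 'c' + 'c' = aabbcc ✓
- |vxy| = |'abbc'| = 4 ≤ 4 ✓
- |vy| = |'ac'| = 2 > 0 ✓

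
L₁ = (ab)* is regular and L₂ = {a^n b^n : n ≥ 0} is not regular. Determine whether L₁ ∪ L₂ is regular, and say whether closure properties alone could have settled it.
No — L₁ ∪ L₂ is not regular.

Let U = (ab)* ∪ {a^n b^n}. If U were regular, then U ∩ aa*bb* would be regular (closure under intersection with a regular language). But (ab)* ∩ aa*bb* = {ab} and {a^n b^n} ∩ aa*bb* = {a^n b^n : n ≥ 1}, so U ∩ aa*bb* = {a^n b^n : n ≥ 1}, which is not regular. Hence U is not regular.

Note that the bare facts "L₁ regular, L₂ non-regular" do not settle the question by themselves: the closure of regular languages under ∪, ∩, complement and difference applies only when BOTH operands are regular. With a non-regular operand the result can come out regular or non-regular depending on the specific languages, so one has to work out L₁ ∪ L₂ for this particular pair, as above.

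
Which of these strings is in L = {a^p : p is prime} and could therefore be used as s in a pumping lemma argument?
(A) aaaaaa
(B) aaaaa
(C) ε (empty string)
(B) aaaaa

The pumping lemma is applied to a string s that lies in L, so first check membership of each option:
- (A) aaaaaa has length 6 = 2 × 3, which is not prime, so it is not in L ✗
- (B) aaaaa has length 5, which is prime, so it is in L ✓
- (C) ε has length 0, which is not prime, so it is not in L ✗

Only (B) aaaaa is in L, so it is the only candidate that could play the role of s.
(In a complete proof one picks s in terms of the pumping length p so that |s| ≥ p is guaranteed; a fixed string like aaaaa illustrates the shape of such an s.)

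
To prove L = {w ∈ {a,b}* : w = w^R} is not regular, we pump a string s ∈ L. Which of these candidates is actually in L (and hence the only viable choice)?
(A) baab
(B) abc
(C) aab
(A) baab

The pumping lemma is applied to a string s that lies in L, so first check membership of each option:
- (A) baab reversed is baab, the same string, so it is a palindrome and is in L ✓
- (B) abc reversed is cba ≠ abc, so it is not a palindrome and is not in L ✗
- (C) aab reversed is baa ≠ aab, so it is not a palindrome and is not in L ✗

Only (A) baab is in L, so it is the only candidate that could play the role of s.
(In a complete proof one picks s in terms of the pumping length p so that |s| ≥ p is guaranteed; a fixed string like baab illustrates the shape of such an s.)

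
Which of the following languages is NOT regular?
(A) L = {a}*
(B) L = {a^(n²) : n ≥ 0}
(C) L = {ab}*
(B) {a^(n²) : n ≥ 0}

(B) L = {a^(n²) : n ≥ 0} is NOT regular.

The pumping lemma can be used to prove this:
After pumping, length is no longer a perfect square

The other languages are regular because they can be recognized by finite automata.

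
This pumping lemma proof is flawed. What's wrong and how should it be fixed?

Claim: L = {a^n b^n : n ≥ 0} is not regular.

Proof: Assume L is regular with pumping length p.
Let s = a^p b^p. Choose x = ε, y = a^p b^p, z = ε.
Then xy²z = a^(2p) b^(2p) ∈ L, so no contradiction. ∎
Error: The decomposition violates |xy| ≤ p. With y = a^p b^p, |xy| = |y| = 2p > p. (The proof also miscomputes xy²z, which would be a^p b^p a^p b^p rather than a^(2p) b^(2p), and it wrongly treats one harmless decomposition as settling the matter — the prover does not get to choose the decomposition.)

Correction: The pumping lemma requires |xy| ≤ p, and the argument must handle every decomposition satisfying |xy| ≤ p, |y| ≥ 1. Since s starts with p a's, any such y consists only of a's, say y = a^k with k ≥ 1. Then xy²z = a^(p+k) b^p has unequal numbers of a's and b's, so xy²z ∉ L — the required contradiction.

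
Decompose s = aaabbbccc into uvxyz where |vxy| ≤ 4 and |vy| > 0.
u='aa', v='a', x='bb', y='b', z='ccc'

For s = aaabbbccc with pumping length p = 4:

One valid decomposition:
- u = 'aa'
- v = 'a'
- x = 'bb'
- y = 'b'
- z = 'ccc'

Verification:
- uvxyz = 'aa' + 'a' + 'bb' + 'b' + 'ccc' = aaabbbccc ✓
- |vxy| = |'abbb'| = 4 ≤ 4 ✓
- |vy| = |'ab'| = 2 > 0 ✓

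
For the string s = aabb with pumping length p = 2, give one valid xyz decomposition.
x = '', y = 'aa', z = 'bb'

For s = aabb and p = 2, one valid decomposition is:
- x = '' (length 0)
- y = 'aa' (length 2)
- z = 'bb' (length 2)

Verification:
- xyz = '' + 'aa' + 'bb' = aabb ✓
- |xy| = 2 ≤ 2 ✓
- |y| = 2 > 0 ✓

All pumping lemma constraints are satisfied.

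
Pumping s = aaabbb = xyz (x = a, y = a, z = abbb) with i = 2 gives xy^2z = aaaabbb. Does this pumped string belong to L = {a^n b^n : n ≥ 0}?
No

xy²z = a · aa · abbb = aaaabbb.
aaaabbb has 4 a's and 3 b's; 4 ≠ 3, so it is not in L.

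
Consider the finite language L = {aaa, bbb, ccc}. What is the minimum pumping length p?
p = 4

For a finite language L, the pumping lemma holds vacuously if p > max|s| for s ∈ L.

The longest string in L = {aaa, bbb, ccc} has length 3.
If p = 4, then no string s ∈ L has |s| ≥ p, so the condition is vacuously true.

The minimum pumping length is p = 4.

Why no smaller p works: for any p ≤ 3, the longest string s ∈ L has |s| = 3 ≥ p, so it would
have to be pumpable; but pumping up (i = 2, 3, ...) produces ever longer strings, which cannot all lie in the
finite language L. So the pumping property fails for every p ≤ 3.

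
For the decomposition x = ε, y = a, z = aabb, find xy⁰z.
aabb

Given x = '', y = 'a', z = 'aabb' and i = 0:

xy^0z = x + y·y·...·y (0 times) + z
       = '' + 'a'^0 + 'aabb'
       = '' + '' + 'aabb'
       = 'aabb'

The pumped string is 'aabb' with length 4.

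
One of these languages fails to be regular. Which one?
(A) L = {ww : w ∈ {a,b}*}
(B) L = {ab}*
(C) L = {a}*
(A) {ww : w ∈ {a,b}*}

(A) L = {ww : w ∈ {a,b}*} is NOT regular.

The pumping lemma can be used to prove this:
After pumping, the two halves no longer match

The other languages are regular because they can be recognized by finite automata.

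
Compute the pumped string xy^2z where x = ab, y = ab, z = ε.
ababab

Given x = 'ab', y = 'ab', z = '' and i = 2:

xy^2z = x + y·y·...·y (2 times) + z
       = 'ab' + 'ab'^2 + ''
       = 'ab' + 'abab' + ''
       = 'ababab'

The pumped string is 'ababab' with length 6.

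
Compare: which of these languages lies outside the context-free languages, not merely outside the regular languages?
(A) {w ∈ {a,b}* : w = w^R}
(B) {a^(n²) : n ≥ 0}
(B) {a^(n²) : n ≥ 0}

(B) {a^(n²) : n ≥ 0} requires the CFL pumping lemma.

- {w ∈ {a,b}* : w = w^R} is context-free (but not regular)
  • Can be shown non-regular with the regular pumping lemma
  • After pumping, the string is no longer symmetric

- {a^(n²) : n ≥ 0} is NOT context-free
  • Requires the CFL pumping lemma to prove
  • Gaps between squares grow unboundedly

The CFL pumping lemma is "stronger" in that it can prove non-membership
in the larger class of context-free languages.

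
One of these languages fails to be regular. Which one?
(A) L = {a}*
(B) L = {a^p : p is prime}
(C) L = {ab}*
(B) {a^p : p is prime}

(B) L = {a^p : p is prime} is NOT regular.

The pumping lemma can be used to prove this:
After pumping, the length becomes composite

The other languages are regular because they can be recognized by finite automata.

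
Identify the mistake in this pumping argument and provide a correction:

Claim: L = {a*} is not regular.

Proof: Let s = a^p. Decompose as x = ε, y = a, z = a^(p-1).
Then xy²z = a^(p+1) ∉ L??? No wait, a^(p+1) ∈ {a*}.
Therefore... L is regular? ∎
Error: The proof attempts to show a*  is not regular, but a* IS regular!

Correction: a* is a regular language (recognized by a simple DFA with one accepting state and self-loop on 'a'). The pumping lemma can only prove non-regularity, not regularity. For regular languages, pumping always works.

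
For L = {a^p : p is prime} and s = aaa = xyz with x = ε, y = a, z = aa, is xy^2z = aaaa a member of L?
No

xy²z = ε · aa · aa = aaaa.
aaaa has length 4 = 2 × 2, which is not prime, so it is not in L.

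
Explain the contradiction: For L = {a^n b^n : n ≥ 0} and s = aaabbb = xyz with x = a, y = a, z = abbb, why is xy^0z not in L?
xy⁰z = aabbb ∉ L

Pumping with i = 0 replaces y = a by y⁰ = ε:
- Original: s = xyz = aaabbb; aaabbb = a^3 b^3 has equal counts (3 = 3), so it is in L
- Pumped: xy⁰z = a · ε · abbb = aabbb
- aabbb has 2 a's and 3 b's; 2 ≠ 3, so it is not in L

The pumping lemma would require xy⁰z ∈ L, so this decomposition yields a contradiction.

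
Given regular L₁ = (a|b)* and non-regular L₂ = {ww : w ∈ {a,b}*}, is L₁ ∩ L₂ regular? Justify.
No — L₁ ∩ L₂ is not regular.

(a|b)* is all strings over {a,b}, so L₁ ∩ L₂ = {ww : w ∈ {a,b}*} = L₂ itself, which is not regular (pump s = a^p b a^p b).

Note that the bare facts "L₁ regular, L₂ non-regular" do not settle the question by themselves: the closure of regular languages under ∪, ∩, complement and difference applies only when BOTH operands are regular. With a non-regular operand the result can come out regular or non-regular depending on the specific languages, so one has to work out L₁ ∩ L₂ for this particular pair, as above.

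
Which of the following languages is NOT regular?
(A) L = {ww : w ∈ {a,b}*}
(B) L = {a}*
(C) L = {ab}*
(A) {ww : w ∈ {a,b}*}

(A) L = {ww : w ∈ {a,b}*} is NOT regular.

The pumping lemma can be used to prove this:
After pumping, the two halves no longer match

The other languages are regular because they can be recognized by finite automata.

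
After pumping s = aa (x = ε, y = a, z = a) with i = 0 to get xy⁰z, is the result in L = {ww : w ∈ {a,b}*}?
No

xy⁰z = ε · ε · a = a.
a has odd length 1, so it cannot be written as ww and is not in L.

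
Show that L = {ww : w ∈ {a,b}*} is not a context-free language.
Assume for contradiction that L is context-free, and let p ≥ 1 be the pumping length given by the pumping lemma for CFLs.
Choose s = a^p b^p a^p b^p. Then s ∈ L (take w = a^p b^p) and |s| = 4p ≥ p.
By the CFL pumping lemma, s = uvxyz for some u, v, x, y, z with |vxy| ≤ p, |vy| ≥ 1, and uv^i xy^i z ∈ L for every i ≥ 0.

Write s as four blocks A₁ B₁ A₂ B₂ with A₁ = A₂ = a^p and B₁ = B₂ = b^p. Since |vxy| ≤ p, the window vxy lies inside at most two adjacent blocks. Take i = 0 and let t = uxz, so |t| = 4p − |vy| with 1 ≤ |vy| ≤ p. If |t| is odd, t ∉ L immediately, so assume |vy| is even (hence |vy| ≥ 2) and |t|/2 = 2p − |vy|/2, which satisfies p ≤ |t|/2 ≤ 2p − 1.

Case 1 (vxy inside A₁B₁): t = a^(p−j) b^(p−l) a^p b^p with j + l = |vy|. The second half of t has length < 2p, so it is a suffix of the trailing a^p b^p and ends in b; the first half is a^(p−j) b^(p−l) a^((j+l)/2), which ends in a because (j+l)/2 ≥ 1. The halves differ, so t ∉ L.

Case 2 (vxy inside B₁A₂, straddling the middle): t = a^p b^(p−j) a^(p−l) b^p with j + l = |vy|. If t = ww, then w is a prefix of t of length ≥ p, so w begins with a^p; and w is a suffix of t of length ≥ p, so w ends with b^p. That forces |w| ≥ 2p, contradicting |w| = |t|/2 ≤ 2p − 1. So t ∉ L.

Case 3 (vxy inside A₂B₂): t = a^p b^p a^(p−j) b^(p−l) with j + l = |vy|. The first half of t is a prefix of a^p b^p, so it begins with a; the second half is b^((j+l)/2) a^(p−j) b^(p−l), which begins with b. The halves differ, so t ∉ L.

In every case uv⁰xy⁰z = uxz ∉ L.

This contradicts the CFL pumping lemma, which requires uv^i xy^i z ∈ L for all i ≥ 0.
Hence L = {ww : w ∈ {a,b}*} is not context-free. ∎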